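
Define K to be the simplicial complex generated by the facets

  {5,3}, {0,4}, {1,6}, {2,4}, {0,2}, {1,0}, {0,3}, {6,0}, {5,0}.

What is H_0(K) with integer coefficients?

H_0 ≅ Z.

K has 7 vertices, 9 edges.
rank ∂_0 = 0, rank ∂_1 = 6 ⇒ b_0 = 7 − 0 − 6 = 1; all invariant factors of ∂_1 are 1 so no torsion. So H_0 = Z.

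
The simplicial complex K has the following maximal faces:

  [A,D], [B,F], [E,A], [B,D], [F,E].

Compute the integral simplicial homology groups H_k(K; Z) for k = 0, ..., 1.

H_0 = Z,  H_1 = Z.

Take the total order A < B < D < E < F on the vertex set. Then K (dimension 1) consists of the simplices:

  0-simplices (5): A, B, D, E, F
  1-simplices (5): AD, AE, BD, BF, EF

so the chain groups are C_0 ≅ Z^5, C_1 ≅ Z^5.

The boundary map ∂_1: C_1 → C_0 maps an edge to its endpoints' difference, ∂[p,q] = q − p. For instance
  ∂AE = E − A.
The 5×5 boundary matrix has rank 4 and Smith normal form diag(1,1,1,1).

From H_k ≅ ker(∂_k) / im(∂_{k+1}) we obtain:

  H_0: rank C_0 − rank ∂_1 = 5 − 4 = 1, and the invariant factors of ∂_1 are all 1, so H_0 ≅ Z.
  H_1: rank ker ∂_1 − rank ∂_2 = (5 − 4) − 0 = 1, and there is no ∂_2, so H_1 ≅ Z.

As a check, the Euler characteristic is 5 − 5 = 0, which agrees with 1 − 1 = 0.
(K is a triangulation of the circle S^1.)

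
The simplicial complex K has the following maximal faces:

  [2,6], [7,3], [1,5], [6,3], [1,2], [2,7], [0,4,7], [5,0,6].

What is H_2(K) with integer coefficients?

H_2 ≅ 0.

Order the vertices as 0 < 1 < 2 < 3 < 4 < 5 < 6 < 7. Listing each simplex with vertices in this order, K has dimension 2 with simplices:

  0-simplices (8): [0], [1], [2], [3], [4], [5], [6], [7]
  1-simplices (12): [0,4], [0,5], [0,6], [0,7], [1,2], [1,5], [2,6], [2,7], [3,6], [3,7], [4,7], [5,6]
  2-simplices (2): [0,4,7], [0,5,6]

giving chain groups C_0 ≅ Z^8, C_1 ≅ Z^12, C_2 ≅ Z^2.

∂_1: C_1 → C_0 sends each edge [p,q] (with p < q) to q − p. For instance
  ∂[3,6] = [6] − [3].
This gives a 8×12 integer matrix of rank 7; reducing to Smith normal form yields diagonal entries (1,1,1,1,1,1,1).

The boundary map ∂_2: C_2 → C_1 maps a triangle to the signed sum of its edges. For instance
  ∂[0,4,7] = [4,7] − [0,7] + [0,4],
  ∂[0,5,6] = [5,6] − [0,6] + [0,5].
As a 12×2 matrix over Z this has rank 2, with invariant factors (1,1).

Now H_k = ker ∂_k / im ∂_{k+1}, so:

  H_2: rank ker ∂_2 − rank ∂_3 = (2 − 2) − 0 = 0, and there is no ∂_3, so H_2 ≅ 0.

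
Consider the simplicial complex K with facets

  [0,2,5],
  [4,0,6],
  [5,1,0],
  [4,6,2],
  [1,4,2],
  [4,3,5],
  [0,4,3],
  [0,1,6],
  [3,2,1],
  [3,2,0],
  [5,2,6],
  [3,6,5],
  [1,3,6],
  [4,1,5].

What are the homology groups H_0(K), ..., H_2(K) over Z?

H_0 ≅ Z,  H_1 ≅ Z^2,  H_2 ≅ Z.

K has 7 vertices, 21 edges, 14 triangles.
rank ∂_0 = 0, rank ∂_1 = 6 ⇒ b_0 = 7 − 0 − 6 = 1; all invariant factors of ∂_1 are 1 so no torsion. So H_0 ≅ Z.
rank ∂_1 = 6, rank ∂_2 = 13 ⇒ b_1 = 21 − 6 − 13 = 2; all invariant factors of ∂_2 are 1 so no torsion. So H_1 ≅ Z^2.
rank ∂_2 = 13, rank ∂_3 = 0 ⇒ b_2 = 14 − 13 − 0 = 1. So H_2 ≅ Z.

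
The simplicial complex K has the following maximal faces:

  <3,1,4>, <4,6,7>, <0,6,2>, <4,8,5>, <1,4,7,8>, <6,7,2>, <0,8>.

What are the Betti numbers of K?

We work with the vertex ordering 0 < 1 < 2 < 3 < 4 < 5 < 6 < 7 < 8. The simplices of K, each written with vertices in increasing order, are:

  0-simplices (9): [0], [1], [2], [3], [4], [5], [6], [7], [8]
  1-simplices (17): [0,2], [0,6], [0,8], [1,3], [1,4], [1,7], [1,8], [2,6], [2,7], [3,4], [4,5], [4,6], [4,7], [4,8], [5,8], [6,7], [7,8]
  2-simplices (9): [0,2,6], [1,3,4], [1,4,7], [1,4,8], [1,7,8], [2,6,7], [4,5,8], [4,6,7], [4,7,8]
  3-simplices (1): [1,4,7,8]

giving chain groups C_0 ≅ Z^9, C_1 ≅ Z^17, C_2 ≅ Z^9, C_3 ≅ Z^1.

Boundary ∂_1: C_1 → C_0 sends each edge [p,q] (with p < q) to q − p. For instance
  ∂[1,7] = [7] − [1].
The resulting 9×17 matrix has rank 8, and its Smith normal form has invariant factors (1,1,1,1,1,1,1,1).

∂_2: C_2 → C_1 acts by ∂[p,q,r] = [q,r] − [p,r] + [p,q]. For instance
  ∂[4,5,8] = [5,8] − [4,8] + [4,5],
  ∂[1,4,7] = [4,7] − [1,7] + [1,4].
As a 17×9 matrix over Z this has rank 8, with invariant factors (1,1,1,1,1,1,1,1).

∂_3: C_3 → C_2 sends each 3-simplex σ to the alternating sum Σ_i (−1)^i (σ with its i-th vertex removed). For instance
  ∂[1,4,7,8] = [4,7,8] − [1,7,8] + [1,4,8] − [1,4,7].
The resulting 9×1 matrix has rank 1, and its Smith normal form has invariant factors (1).

Reading off H_k = ker ∂_k / im ∂_{k+1}:

  H_0: rank C_0 − rank ∂_1 = 9 − 8 = 1, and the invariant factors of ∂_1 are all 1, so H_0 = Z.
  H_1: rank ker ∂_1 − rank ∂_2 = (17 − 8) − 8 = 1, and the invariant factors of ∂_2 are all 1, so H_1 = Z.
  H_2: rank ker ∂_2 − rank ∂_3 = (9 − 8) − 1 = 0, and the invariant factors of ∂_3 are all 1, so H_2 = 0.
  H_3: rank ker ∂_3 − rank ∂_4 = (1 − 1) − 0 = 0, and there is no ∂_4, so H_3 = 0.

Hence the Betti numbers are b_0 = 1, b_1 = 1, b_2 = 0, b_3 = 0.

b_0 = 1, b_1 = 1, b_2 = 0, b_3 = 0.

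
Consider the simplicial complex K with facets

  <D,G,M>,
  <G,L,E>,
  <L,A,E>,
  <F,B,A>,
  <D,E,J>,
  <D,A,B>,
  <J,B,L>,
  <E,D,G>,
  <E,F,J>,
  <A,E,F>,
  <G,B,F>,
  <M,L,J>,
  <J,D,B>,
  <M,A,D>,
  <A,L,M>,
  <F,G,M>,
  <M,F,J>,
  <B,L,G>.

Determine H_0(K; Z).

K has 9 vertices, 27 edges, 18 triangles.
rank ∂_0 = 0, rank ∂_1 = 8 ⇒ b_0 = 9 − 0 − 8 = 1; all invariant factors of ∂_1 are 1 so no torsion. So H_0 = Z.

H_0 ≅ Z.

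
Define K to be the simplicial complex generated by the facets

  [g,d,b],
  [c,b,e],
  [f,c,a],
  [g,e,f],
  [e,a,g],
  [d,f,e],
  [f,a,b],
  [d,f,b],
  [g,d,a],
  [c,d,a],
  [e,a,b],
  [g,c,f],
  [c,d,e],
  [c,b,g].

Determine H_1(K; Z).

H_1 = Z^2.

Take the total order a < b < c < d < e < f < g on the vertex set. Then K (dimension 2) consists of the simplices:

  0-simplices (7): a, b, c, d, e, f, g
  1-simplices (21): ab, ac, ad, ae, af, ag, bc, bd, be, bf, bg, cd, ce, cf, cg, de, df, dg, ef, eg, fg
  2-simplices (14): abe, abf, acd, acf, adg, aeg, bce, bcg, bdf, bdg, cde, cfg, def, efg

so the chain groups are C_0 ≅ Z^7, C_1 ≅ Z^21, C_2 ≅ Z^14.

∂_1: C_1 → C_0 maps an edge to its endpoints' difference, ∂[p,q] = q − p. For instance
  ∂bd = d − b.
As a 7×21 matrix over Z this has rank 6, with invariant factors (1,1,1,1,1,1).

Boundary ∂_2: C_2 → C_1 sends each 2-simplex [p,q,r] to [q,r] − [p,r] + [p,q]. For instance
  ∂bdf = df − bf + bd,
  ∂aeg = eg − ag + ae.
This gives a 21×14 integer matrix of rank 13; reducing to Smith normal form yields diagonal entries (1,1,1,1,1,1,1,1,1,1,1,1,1).

Computing H_k = (kernel of ∂_k) / (image of ∂_{k+1}):

  H_1: rank ker ∂_1 − rank ∂_2 = (21 − 6) − 13 = 2, and the invariant factors of ∂_2 are all 1, so H_1 ≅ Z^2.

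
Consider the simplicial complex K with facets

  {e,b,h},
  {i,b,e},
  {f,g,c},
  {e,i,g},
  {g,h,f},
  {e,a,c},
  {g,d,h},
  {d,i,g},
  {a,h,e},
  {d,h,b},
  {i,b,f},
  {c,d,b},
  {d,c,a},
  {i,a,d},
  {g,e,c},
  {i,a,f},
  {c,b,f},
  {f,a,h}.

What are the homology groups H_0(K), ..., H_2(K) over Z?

K has 9 vertices, 27 edges, 18 triangles.
rank ∂_0 = 0, rank ∂_1 = 8 ⇒ b_0 = 9 − 0 − 8 = 1; all invariant factors of ∂_1 are 1 so no torsion. So H_0 = Z.
rank ∂_1 = 8, rank ∂_2 = 17 ⇒ b_1 = 27 − 8 − 17 = 2; all invariant factors of ∂_2 are 1 so no torsion. So H_1 = Z^2.
rank ∂_2 = 17, rank ∂_3 = 0 ⇒ b_2 = 18 − 17 − 0 = 1. So H_2 = Z.

H_0 = Z,  H_1 = Z^2,  H_2 = Z.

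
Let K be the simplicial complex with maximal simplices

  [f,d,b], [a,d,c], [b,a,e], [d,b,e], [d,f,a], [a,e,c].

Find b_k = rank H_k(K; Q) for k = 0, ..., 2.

b_0 = 1, b_1 = 1, b_2 = 0.

Fix the vertex order a < b < c < d < e < f and write every simplex with vertices in increasing order. Then dim K = 2 and the simplices of K are:

  0-simplices (6): a, b, c, d, e, f
  1-simplices (12): ab, ac, ad, ae, af, bd, be, bf, cd, ce, de, df
  2-simplices (6): abe, acd, ace, adf, bde, bdf

Hence C_0 ≅ Z^6, C_1 ≅ Z^12, C_2 ≅ Z^6.

Boundary ∂_1: C_1 → C_0 maps an edge to its endpoints' difference, ∂[p,q] = q − p.
The resulting 6×12 matrix has rank 5, and its Smith normal form has invariant factors (1,1,1,1,1).

∂_2: C_2 → C_1 maps a triangle to the signed sum of its edges. For instance
  ∂bdf = df − bf + bd,
  ∂acd = cd − ad + ac.
This gives a 12×6 integer matrix of rank 6; reducing to Smith normal form yields diagonal entries (1,1,1,1,1,1).

Reading off H_k = ker ∂_k / im ∂_{k+1}:

  H_0: rank C_0 − rank ∂_1 = 6 − 5 = 1, and the invariant factors of ∂_1 are all 1, so H_0 ≅ Z.
  H_1: rank ker ∂_1 − rank ∂_2 = (12 − 5) − 6 = 1, and the invariant factors of ∂_2 are all 1, so H_1 ≅ Z.
  H_2: rank ker ∂_2 − rank ∂_3 = (6 − 6) − 0 = 0, and there is no ∂_3, so H_2 ≅ 0.

As a check, the Euler characteristic is 6 − 12 + 6 = 0, which agrees with 1 − 1 + 0 = 0.

Hence the Betti numbers are b_0 = 1, b_1 = 1, b_2 = 0.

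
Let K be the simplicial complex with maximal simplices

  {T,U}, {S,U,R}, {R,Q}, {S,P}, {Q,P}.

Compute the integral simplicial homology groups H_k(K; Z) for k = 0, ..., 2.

H_0 ≅ Z,  H_1 ≅ Z,  H_2 = 0.

Order the vertices as P < Q < R < S < T < U. Listing each simplex with vertices in this order, K has dimension 2 with simplices:

  0-simplices (6): P, Q, R, S, T, U
  1-simplices (7): PQ, PS, QR, RS, RU, SU, TU
  2-simplices (1): RSU

Hence C_0 ≅ Z^6, C_1 ≅ Z^7, C_2 ≅ Z^1.

Boundary ∂_1: C_1 → C_0 is given by ∂[p,q] = [q] − [p]. For instance
  ∂PS = S − P.
As a 6×7 matrix over Z this has rank 5, with invariant factors (1,1,1,1,1).

∂_2: C_2 → C_1 acts by ∂[p,q,r] = [q,r] − [p,r] + [p,q]. For instance
  ∂RSU = SU − RU + RS.
The resulting 7×1 matrix has rank 1, and its Smith normal form has invariant factors (1).

Computing H_k = (kernel of ∂_k) / (image of ∂_{k+1}):

  H_0: rank C_0 − rank ∂_1 = 6 − 5 = 1, and the invariant factors of ∂_1 are all 1, so H_0 ≅ Z.
  H_1: rank ker ∂_1 − rank ∂_2 = (7 − 5) − 1 = 1, and the invariant factors of ∂_2 are all 1, so H_1 ≅ Z.
  H_2: rank ker ∂_2 − rank ∂_3 = (1 − 1) − 0 = 0, and there is no ∂_3, so H_2 ≅ 0.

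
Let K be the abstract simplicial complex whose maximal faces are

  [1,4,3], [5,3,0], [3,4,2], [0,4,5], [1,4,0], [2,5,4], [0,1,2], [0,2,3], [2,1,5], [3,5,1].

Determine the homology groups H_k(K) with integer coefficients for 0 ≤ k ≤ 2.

H_0 ≅ Z,  H_1 ≅ Z/2,  H_2 = 0.

Take the total order 0 < 1 < 2 < 3 < 4 < 5 on the vertex set. Then K (dimension 2) consists of the simplices:

  0-simplices (6): [0], [1], [2], [3], [4], [5]
  1-simplices (15): [0,1], [0,2], [0,3], [0,4], [0,5], [1,2], [1,3], [1,4], [1,5], [2,3], [2,4], [2,5], [3,4], [3,5], [4,5]
  2-simplices (10): [0,1,2], [0,1,4], [0,2,3], [0,3,5], [0,4,5], [1,2,5], [1,3,4], [1,3,5], [2,3,4], [2,4,5]

so the chain groups are C_0 ≅ Z^6, C_1 ≅ Z^15, C_2 ≅ Z^10.

Boundary ∂_1: C_1 → C_0 is given by ∂[p,q] = [q] − [p]. For instance
  ∂[1,5] = [5] − [1].
This gives a 6×15 integer matrix of rank 5; reducing to Smith normal form yields diagonal entries (1,1,1,1,1).

The boundary map ∂_2: C_2 → C_1 acts by ∂[p,q,r] = [q,r] − [p,r] + [p,q]. For instance
  ∂[1,2,5] = [2,5] − [1,5] + [1,2],
  ∂[0,1,2] = [1,2] − [0,2] + [0,1].
This gives a 15×10 integer matrix of rank 10; reducing to Smith normal form yields diagonal entries (1,1,1,1,1,1,1,1,1,2).

From H_k ≅ ker(∂_k) / im(∂_{k+1}) we obtain:

  H_0: rank C_0 − rank ∂_1 = 6 − 5 = 1, and the invariant factors of ∂_1 are all 1, so H_0 ≅ Z.
  H_1: rank ker ∂_1 − rank ∂_2 = (15 − 5) − 10 = 0, and ∂_2 has invariant factor 2 > 1, so H_1 ≅ Z/2.
  H_2: rank ker ∂_2 − rank ∂_3 = (10 − 10) − 0 = 0, and there is no ∂_3, so H_2 ≅ 0.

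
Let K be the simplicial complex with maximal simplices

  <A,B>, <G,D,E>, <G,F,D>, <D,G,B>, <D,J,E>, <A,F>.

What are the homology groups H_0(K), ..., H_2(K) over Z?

H_0 = Z,  H_1 = Z,  H_2 = 0.

Fix the vertex order A < B < D < E < F < G < J and write every simplex with vertices in increasing order. Then dim K = 2 and the simplices of K are:

  0-simplices (7): A, B, D, E, F, G, J
  1-simplices (11): AB, AF, BD, BG, DE, DF, DG, DJ, EG, EJ, FG
  2-simplices (4): BDG, DEG, DEJ, DFG

giving chain groups C_0 ≅ Z^7, C_1 ≅ Z^11, C_2 ≅ Z^4.

Boundary ∂_1: C_1 → C_0 sends each edge [p,q] (with p < q) to q − p.
The 7×11 boundary matrix has rank 6 and Smith normal form diag(1,1,1,1,1,1).

∂_2: C_2 → C_1 sends each 2-simplex [p,q,r] to [q,r] − [p,r] + [p,q]. For instance
  ∂DEG = EG − DG + DE,
  ∂DFG = FG − DG + DF.
The resulting 11×4 matrix has rank 4, and its Smith normal form has invariant factors (1,1,1,1).

Now H_k = ker ∂_k / im ∂_{k+1}, so:

  H_0: rank C_0 − rank ∂_1 = 7 − 6 = 1, and the invariant factors of ∂_1 are all 1, so H_0 ≅ Z.
  H_1: rank ker ∂_1 − rank ∂_2 = (11 − 6) − 4 = 1, and the invariant factors of ∂_2 are all 1, so H_1 ≅ Z.
  H_2: rank ker ∂_2 − rank ∂_3 = (4 − 4) − 0 = 0, and there is no ∂_3, so H_2 ≅ 0.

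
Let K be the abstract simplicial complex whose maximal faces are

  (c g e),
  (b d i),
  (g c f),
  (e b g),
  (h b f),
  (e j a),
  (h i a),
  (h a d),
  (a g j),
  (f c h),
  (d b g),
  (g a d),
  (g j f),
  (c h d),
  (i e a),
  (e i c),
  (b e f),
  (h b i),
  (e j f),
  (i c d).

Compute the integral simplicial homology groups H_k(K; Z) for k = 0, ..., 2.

H_0 = Z,  H_1 = Z × Z/2,  H_2 = 0.

We work with the vertex ordering a < b < c < d < e < f < g < h < i < j. The simplices of K, each written with vertices in increasing order, are:

  0-simplices (10): a, b, c, d, e, f, g, h, i, j
  1-simplices (30): ad, ae, ag, ah, ai, aj, bd, be, bf, bg, bh, bi, cd, ce, cf, cg, ch, ci, dg, dh, di, ef, eg, ei, ej, fg, fh, fj, gj, hi
  2-simplices (20): adg, adh, aei, aej, agj, ahi, bdg, bdi, bef, beg, bfh, bhi, cdh, cdi, ceg, cei, cfg, cfh, efj, fgj

giving chain groups C_0 ≅ Z^10, C_1 ≅ Z^30, C_2 ≅ Z^20.

The boundary map ∂_1: C_1 → C_0 is given by ∂[p,q] = [q] − [p].
This gives a 10×30 integer matrix of rank 9; reducing to Smith normal form yields diagonal entries (1,1,1,1,1,1,1,1,1).

Boundary ∂_2: C_2 → C_1 maps a triangle to the signed sum of its edges. For instance
  ∂bfh = fh − bh + bf,
  ∂ceg = eg − cg + ce.
The resulting 30×20 matrix has rank 20, and its Smith normal form has invariant factors (1,1,1,1,1,1,1,1,1,1,1,1,1,1,1,1,1,1,1,2).

Reading off H_k = ker ∂_k / im ∂_{k+1}:

  H_0: rank C_0 − rank ∂_1 = 10 − 9 = 1, and the invariant factors of ∂_1 are all 1, so H_0 ≅ Z.
  H_1: rank ker ∂_1 − rank ∂_2 = (30 − 9) − 20 = 1, and ∂_2 has invariant factor 2 > 1, so H_1 ≅ Z × Z/2.
  H_2: rank ker ∂_2 − rank ∂_3 = (20 − 20) − 0 = 0, and there is no ∂_3, so H_2 ≅ 0.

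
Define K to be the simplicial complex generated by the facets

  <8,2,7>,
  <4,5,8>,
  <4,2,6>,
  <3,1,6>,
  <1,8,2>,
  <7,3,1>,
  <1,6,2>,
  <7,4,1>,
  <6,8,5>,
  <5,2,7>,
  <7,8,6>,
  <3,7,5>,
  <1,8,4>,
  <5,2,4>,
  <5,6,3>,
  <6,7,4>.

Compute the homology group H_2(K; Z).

H_2 ≅ Z.

Take the total order 1 < 2 < 3 < 4 < 5 < 6 < 7 < 8 on the vertex set. Then K (dimension 2) consists of the simplices:

  0-simplices (8): [1], [2], [3], [4], [5], [6], [7], [8]
  1-simplices (24): (24 of them)
  2-simplices (16): [1,2,6], [1,2,8], [1,3,6], [1,3,7], [1,4,7], [1,4,8], [2,4,5], [2,4,6], [2,5,7], [2,7,8], [3,5,6], [3,5,7], [4,5,8], [4,6,7], [5,6,8], [6,7,8]

giving chain groups C_0 ≅ Z^8, C_1 ≅ Z^24, C_2 ≅ Z^16.

∂_1: C_1 → C_0 maps an edge to its endpoints' difference, ∂[p,q] = q − p. For instance
  ∂[1,8] = [8] − [1].
This gives a 8×24 integer matrix of rank 7; reducing to Smith normal form yields diagonal entries (1,1,1,1,1,1,1).

∂_2: C_2 → C_1 maps a triangle to the signed sum of its edges. For instance
  ∂[1,2,6] = [2,6] − [1,6] + [1,2],
  ∂[6,7,8] = [7,8] − [6,8] + [6,7].
The 24×16 boundary matrix has rank 15 and Smith normal form diag(1,1,1,1,1,1,1,1,1,1,1,1,1,1,1).

From H_k ≅ ker(∂_k) / im(∂_{k+1}) we obtain:

  H_2: rank ker ∂_2 − rank ∂_3 = (16 − 15) − 0 = 1, and there is no ∂_3, so H_2 ≅ Z.

(K is a triangulation of the torus T^2.)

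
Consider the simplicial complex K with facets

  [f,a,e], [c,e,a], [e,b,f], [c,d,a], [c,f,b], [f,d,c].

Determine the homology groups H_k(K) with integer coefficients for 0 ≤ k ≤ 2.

H_0 ≅ Z,  H_1 ≅ Z,  H_2 = 0.

Fix the vertex order a < b < c < d < e < f and write every simplex with vertices in increasing order. Then dim K = 2 and the simplices of K are:

  0-simplices (6): a, b, c, d, e, f
  1-simplices (12): ac, ad, ae, af, bc, be, bf, cd, ce, cf, df, ef
  2-simplices (6): acd, ace, aef, bcf, bef, cdf

Hence C_0 ≅ Z^6, C_1 ≅ Z^12, C_2 ≅ Z^6.

Boundary ∂_1: C_1 → C_0 is given by ∂[p,q] = [q] − [p]. For instance
  ∂ae = e − a.
This gives a 6×12 integer matrix of rank 5; reducing to Smith normal form yields diagonal entries (1,1,1,1,1).

Boundary ∂_2: C_2 → C_1 maps a triangle to the signed sum of its edges. For instance
  ∂acd = cd − ad + ac,
  ∂bcf = cf − bf + bc.
This gives a 12×6 integer matrix of rank 6; reducing to Smith normal form yields diagonal entries (1,1,1,1,1,1).

Computing H_k = (kernel of ∂_k) / (image of ∂_{k+1}):

  H_0: rank C_0 − rank ∂_1 = 6 − 5 = 1, and the invariant factors of ∂_1 are all 1, so H_0 = Z.
  H_1: rank ker ∂_1 − rank ∂_2 = (12 − 5) − 6 = 1, and the invariant factors of ∂_2 are all 1, so H_1 = Z.
  H_2: rank ker ∂_2 − rank ∂_3 = (6 − 6) − 0 = 0, and there is no ∂_3, so H_2 = 0.

As a check, the Euler characteristic is 6 − 12 + 6 = 0, which agrees with 1 − 1 + 0 = 0.
(K is a triangulation of the cylinder S^1 x I.)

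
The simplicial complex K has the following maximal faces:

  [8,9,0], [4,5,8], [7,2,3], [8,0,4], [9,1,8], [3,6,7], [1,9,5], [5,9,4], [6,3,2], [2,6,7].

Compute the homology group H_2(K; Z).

H_2 ≅ Z.

K has 10 vertices, 18 edges, 10 triangles.
rank ∂_2 = 9, rank ∂_3 = 0 ⇒ b_2 = 10 − 9 − 0 = 1. So H_2 ≅ Z.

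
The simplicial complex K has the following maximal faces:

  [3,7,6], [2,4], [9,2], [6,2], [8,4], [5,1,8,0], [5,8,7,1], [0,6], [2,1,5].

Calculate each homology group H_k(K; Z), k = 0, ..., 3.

H_0 ≅ Z,  H_1 ≅ Z^3,  H_2 = 0,  H_3 = 0.

Fix the vertex order 0 < 1 < 2 < 3 < 4 < 5 < 6 < 7 < 8 < 9 and write every simplex with vertices in increasing order. Then dim K = 3 and the simplices of K are:

  0-simplices (10): [0], [1], [2], [3], [4], [5], [6], [7], [8], [9]
  1-simplices (19): [0,1], [0,5], [0,6], [0,8], [1,2], [1,5], [1,7], [1,8], [2,4], [2,5], [2,6], [2,9], [3,6], [3,7], [4,8], [5,7], [5,8], [6,7], [7,8]
  2-simplices (9): [0,1,5], [0,1,8], [0,5,8], [1,2,5], [1,5,7], [1,5,8], [1,7,8], [3,6,7], [5,7,8]
  3-simplices (2): [0,1,5,8], [1,5,7,8]

Hence C_0 ≅ Z^10, C_1 ≅ Z^19, C_2 ≅ Z^9, C_3 ≅ Z^2.

Boundary ∂_1: C_1 → C_0 sends each edge [p,q] (with p < q) to q − p. For instance
  ∂[1,2] = [2] − [1].
The 10×19 boundary matrix has rank 9 and Smith normal form diag(1,1,1,1,1,1,1,1,1).

Boundary ∂_2: C_2 → C_1 acts by ∂[p,q,r] = [q,r] − [p,r] + [p,q]. For instance
  ∂[1,2,5] = [2,5] − [1,5] + [1,2],
  ∂[5,7,8] = [7,8] − [5,8] + [5,7].
As a 19×9 matrix over Z this has rank 7, with invariant factors (1,1,1,1,1,1,1).

Boundary ∂_3: C_3 → C_2 sends each 3-simplex σ to the alternating sum Σ_i (−1)^i (σ with its i-th vertex removed). For instance
  ∂[1,5,7,8] = [5,7,8] − [1,7,8] + [1,5,8] − [1,5,7],
  ∂[0,1,5,8] = [1,5,8] − [0,5,8] + [0,1,8] − [0,1,5].
The 9×2 boundary matrix has rank 2 and Smith normal form diag(1,1).

Computing H_k = (kernel of ∂_k) / (image of ∂_{k+1}):

  H_0: rank C_0 − rank ∂_1 = 10 − 9 = 1, and the invariant factors of ∂_1 are all 1, so H_0 = Z.
  H_1: rank ker ∂_1 − rank ∂_2 = (19 − 9) − 7 = 3, and the invariant factors of ∂_2 are all 1, so H_1 = Z^3.
  H_2: rank ker ∂_2 − rank ∂_3 = (9 − 7) − 2 = 0, and the invariant factors of ∂_3 are all 1, so H_2 = 0.
  H_3: rank ker ∂_3 − rank ∂_4 = (2 − 2) − 0 = 0, and there is no ∂_4, so H_3 = 0.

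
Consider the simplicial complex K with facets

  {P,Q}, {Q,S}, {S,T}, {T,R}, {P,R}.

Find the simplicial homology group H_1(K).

H_1 ≅ Z.

Order the vertices as P < Q < R < S < T. Listing each simplex with vertices in this order, K has dimension 1 with simplices:

  0-simplices (5): P, Q, R, S, T
  1-simplices (5): PQ, PR, QS, RT, ST

Hence C_0 ≅ Z^5, C_1 ≅ Z^5.

Boundary ∂_1: C_1 → C_0 maps an edge to its endpoints' difference, ∂[p,q] = q − p. For instance
  ∂PR = R − P.
The resulting 5×5 matrix has rank 4, and its Smith normal form has invariant factors (1,1,1,1).

Computing H_k = (kernel of ∂_k) / (image of ∂_{k+1}):

  H_1: rank ker ∂_1 − rank ∂_2 = (5 − 4) − 0 = 1, and there is no ∂_2, so H_1 ≅ Z.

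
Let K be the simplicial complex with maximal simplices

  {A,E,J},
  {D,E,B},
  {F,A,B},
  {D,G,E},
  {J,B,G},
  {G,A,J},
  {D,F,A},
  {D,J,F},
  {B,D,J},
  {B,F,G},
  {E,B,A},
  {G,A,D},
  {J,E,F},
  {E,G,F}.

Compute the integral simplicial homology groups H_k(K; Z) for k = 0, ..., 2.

K has 7 vertices, 21 edges, 14 triangles.
rank ∂_0 = 0, rank ∂_1 = 6 ⇒ b_0 = 7 − 0 − 6 = 1; all invariant factors of ∂_1 are 1 so no torsion. So H_0 = Z.
rank ∂_1 = 6, rank ∂_2 = 13 ⇒ b_1 = 21 − 6 − 13 = 2; all invariant factors of ∂_2 are 1 so no torsion. So H_1 = Z^2.
rank ∂_2 = 13, rank ∂_3 = 0 ⇒ b_2 = 14 − 13 − 0 = 1. So H_2 = Z.

H_0 = Z,  H_1 = Z^2,  H_2 = Z.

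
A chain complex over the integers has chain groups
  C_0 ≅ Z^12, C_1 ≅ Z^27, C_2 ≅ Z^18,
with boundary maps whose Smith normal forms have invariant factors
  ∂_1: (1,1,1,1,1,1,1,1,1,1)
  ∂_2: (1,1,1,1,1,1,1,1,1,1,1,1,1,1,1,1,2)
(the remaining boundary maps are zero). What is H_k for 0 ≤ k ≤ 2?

H_0 = Z^2,  H_1 = Z_2,  H_2 = Z.

H_0: b_0 = 12 − 0 − 10 = 2; torsion from ∂_1 factors > 1: none. So H_0 = Z^2.
H_1: b_1 = 27 − 10 − 17 = 0; torsion from ∂_2 factors > 1: [2]. So H_1 = Z_2.
H_2: b_2 = 18 − 17 − 0 = 1; torsion from ∂_3 factors > 1: none. So H_2 = Z.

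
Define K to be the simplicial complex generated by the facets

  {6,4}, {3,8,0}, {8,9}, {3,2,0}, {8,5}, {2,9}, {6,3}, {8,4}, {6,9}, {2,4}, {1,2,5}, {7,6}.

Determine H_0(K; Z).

Fix the vertex order 0 < 1 < 2 < 3 < 4 < 5 < 6 < 7 < 8 < 9 and write every simplex with vertices in increasing order. Then dim K = 2 and the simplices of K are:

  0-simplices (10): [0], [1], [2], [3], [4], [5], [6], [7], [8], [9]
  1-simplices (17): [0,2], [0,3], [0,8], [1,2], [1,5], [2,3], [2,4], [2,5], [2,9], [3,6], [3,8], [4,6], [4,8], [5,8], [6,7], [6,9], [8,9]
  2-simplices (3): [0,2,3], [0,3,8], [1,2,5]

so the chain groups are C_0 ≅ Z^10, C_1 ≅ Z^17, C_2 ≅ Z^3.

The boundary map ∂_1: C_1 → C_0 maps an edge to its endpoints' difference, ∂[p,q] = q − p.
As a 10×17 matrix over Z this has rank 9, with invariant factors (1,1,1,1,1,1,1,1,1).

∂_2: C_2 → C_1 acts by ∂[p,q,r] = [q,r] − [p,r] + [p,q]. For instance
  ∂[1,2,5] = [2,5] − [1,5] + [1,2],
  ∂[0,3,8] = [3,8] − [0,8] + [0,3].
The resulting 17×3 matrix has rank 3, and its Smith normal form has invariant factors (1,1,1).

Now H_k = ker ∂_k / im ∂_{k+1}, so:

  H_0: rank C_0 − rank ∂_1 = 10 − 9 = 1, and the invariant factors of ∂_1 are all 1, so H_0 = Z.

H_0 ≅ Z.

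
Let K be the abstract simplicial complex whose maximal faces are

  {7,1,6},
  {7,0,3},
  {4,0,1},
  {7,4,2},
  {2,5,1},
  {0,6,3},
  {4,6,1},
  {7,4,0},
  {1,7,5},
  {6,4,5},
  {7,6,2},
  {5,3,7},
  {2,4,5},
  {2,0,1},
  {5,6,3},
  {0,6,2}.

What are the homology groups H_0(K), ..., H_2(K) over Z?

H_0 = Z,  H_1 = Z^2,  H_2 = Z.

Order the vertices as 0 < 1 < 2 < 3 < 4 < 5 < 6 < 7. Listing each simplex with vertices in this order, K has dimension 2 with simplices:

  0-simplices (8): [0], [1], [2], [3], [4], [5], [6], [7]
  1-simplices (24): (24 of them)
  2-simplices (16): [0,1,2], [0,1,4], [0,2,6], [0,3,6], [0,3,7], [0,4,7], [1,2,5], [1,4,6], [1,5,7], [1,6,7], [2,4,5], [2,4,7], [2,6,7], [3,5,6], [3,5,7], [4,5,6]

giving chain groups C_0 ≅ Z^8, C_1 ≅ Z^24, C_2 ≅ Z^16.

The boundary map ∂_1: C_1 → C_0 maps an edge to its endpoints' difference, ∂[p,q] = q − p.
As a 8×24 matrix over Z this has rank 7, with invariant factors (1,1,1,1,1,1,1).

The boundary map ∂_2: C_2 → C_1 maps a triangle to the signed sum of its edges. For instance
  ∂[4,5,6] = [5,6] − [4,6] + [4,5],
  ∂[1,5,7] = [5,7] − [1,7] + [1,5].
The resulting 24×16 matrix has rank 15, and its Smith normal form has invariant factors (1,1,1,1,1,1,1,1,1,1,1,1,1,1,1).

Reading off H_k = ker ∂_k / im ∂_{k+1}:

  H_0: rank C_0 − rank ∂_1 = 8 − 7 = 1, and the invariant factors of ∂_1 are all 1, so H_0 ≅ Z.
  H_1: rank ker ∂_1 − rank ∂_2 = (24 − 7) − 15 = 2, and the invariant factors of ∂_2 are all 1, so H_1 ≅ Z^2.
  H_2: rank ker ∂_2 − rank ∂_3 = (16 − 15) − 0 = 1, and there is no ∂_3, so H_2 ≅ Z.

As a check, the Euler characteristic is 8 − 24 + 16 = 0, which agrees with 1 − 2 + 1 = 0.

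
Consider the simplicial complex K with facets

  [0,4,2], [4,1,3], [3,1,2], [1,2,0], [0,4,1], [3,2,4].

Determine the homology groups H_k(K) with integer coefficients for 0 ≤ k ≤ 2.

H_0 ≅ Z,  H_1 = 0,  H_2 ≅ Z.

Order the vertices as 0 < 1 < 2 < 3 < 4. Listing each simplex with vertices in this order, K has dimension 2 with simplices:

  0-simplices (5): [0], [1], [2], [3], [4]
  1-simplices (9): [0,1], [0,2], [0,4], [1,2], [1,3], [1,4], [2,3], [2,4], [3,4]
  2-simplices (6): [0,1,2], [0,1,4], [0,2,4], [1,2,3], [1,3,4], [2,3,4]

Hence C_0 ≅ Z^5, C_1 ≅ Z^9, C_2 ≅ Z^6.

The boundary map ∂_1: C_1 → C_0 is given by ∂[p,q] = [q] − [p].
The resulting 5×9 matrix has rank 4, and its Smith normal form has invariant factors (1,1,1,1).

∂_2: C_2 → C_1 acts by ∂[p,q,r] = [q,r] − [p,r] + [p,q]. For instance
  ∂[2,3,4] = [3,4] − [2,4] + [2,3],
  ∂[0,1,2] = [1,2] − [0,2] + [0,1].
This gives a 9×6 integer matrix of rank 5; reducing to Smith normal form yields diagonal entries (1,1,1,1,1).

Now H_k = ker ∂_k / im ∂_{k+1}, so:

  H_0: rank C_0 − rank ∂_1 = 5 − 4 = 1, and the invariant factors of ∂_1 are all 1, so H_0 ≅ Z.
  H_1: rank ker ∂_1 − rank ∂_2 = (9 − 4) − 5 = 0, and the invariant factors of ∂_2 are all 1, so H_1 ≅ 0.
  H_2: rank ker ∂_2 − rank ∂_3 = (6 − 5) − 0 = 1, and there is no ∂_3, so H_2 ≅ Z.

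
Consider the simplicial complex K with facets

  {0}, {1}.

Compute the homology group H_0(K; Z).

Fix the vertex order 0 < 1 and write every simplex with vertices in increasing order. Then dim K = 0 and the simplices of K are:

  0-simplices (2): [0], [1]

giving chain groups C_0 ≅ Z^2.

Computing H_k = (kernel of ∂_k) / (image of ∂_{k+1}):

  H_0: rank C_0 − rank ∂_1 = 2 − 0 = 2, and there is no ∂_1, so H_0 = Z^2.

H_0 ≅ Z^2.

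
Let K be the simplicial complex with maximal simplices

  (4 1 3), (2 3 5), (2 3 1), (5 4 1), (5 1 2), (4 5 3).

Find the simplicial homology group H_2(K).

H_2 = Z.

K has 5 vertices, 9 edges, 6 triangles.
rank ∂_2 = 5, rank ∂_3 = 0 ⇒ b_2 = 6 − 5 − 0 = 1. So H_2 ≅ Z.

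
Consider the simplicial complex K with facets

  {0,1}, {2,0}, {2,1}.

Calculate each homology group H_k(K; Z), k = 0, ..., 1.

H_0 ≅ Z,  H_1 ≅ Z.

We work with the vertex ordering 0 < 1 < 2. The simplices of K, each written with vertices in increasing order, are:

  0-simplices (3): [0], [1], [2]
  1-simplices (3): [0,1], [0,2], [1,2]

so the chain groups are C_0 ≅ Z^3, C_1 ≅ Z^3.

Boundary ∂_1: C_1 → C_0 is given by ∂[p,q] = [q] − [p].
As a 3×3 matrix over Z this has rank 2, with invariant factors (1,1).

From H_k ≅ ker(∂_k) / im(∂_{k+1}) we obtain:

  H_0: rank C_0 − rank ∂_1 = 3 − 2 = 1, and the invariant factors of ∂_1 are all 1, so H_0 ≅ Z.
  H_1: rank ker ∂_1 − rank ∂_2 = (3 − 2) − 0 = 1, and there is no ∂_2, so H_1 ≅ Z.

As a check, the Euler characteristic is 3 − 3 = 0, which agrees with 1 − 1 = 0.
(K is a triangulation of the circle S^1.)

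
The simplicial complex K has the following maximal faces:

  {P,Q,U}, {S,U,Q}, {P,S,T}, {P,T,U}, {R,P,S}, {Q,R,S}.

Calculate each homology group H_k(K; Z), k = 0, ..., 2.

Order the vertices as P < Q < R < S < T < U. Listing each simplex with vertices in this order, K has dimension 2 with simplices:

  0-simplices (6): P, Q, R, S, T, U
  1-simplices (12): PQ, PR, PS, PT, PU, QR, QS, QU, RS, ST, SU, TU
  2-simplices (6): PQU, PRS, PST, PTU, QRS, QSU

giving chain groups C_0 ≅ Z^6, C_1 ≅ Z^12, C_2 ≅ Z^6.

The boundary map ∂_1: C_1 → C_0 maps an edge to its endpoints' difference, ∂[p,q] = q − p. For instance
  ∂SU = U − S.
This gives a 6×12 integer matrix of rank 5; reducing to Smith normal form yields diagonal entries (1,1,1,1,1).

The boundary map ∂_2: C_2 → C_1 acts by ∂[p,q,r] = [q,r] − [p,r] + [p,q]. For instance
  ∂PTU = TU − PU + PT,
  ∂QSU = SU − QU + QS.
As a 12×6 matrix over Z this has rank 6, with invariant factors (1,1,1,1,1,1).

Now H_k = ker ∂_k / im ∂_{k+1}, so:

  H_0: rank C_0 − rank ∂_1 = 6 − 5 = 1, and the invariant factors of ∂_1 are all 1, so H_0 = Z.
  H_1: rank ker ∂_1 − rank ∂_2 = (12 − 5) − 6 = 1, and the invariant factors of ∂_2 are all 1, so H_1 = Z.
  H_2: rank ker ∂_2 − rank ∂_3 = (6 − 6) − 0 = 0, and there is no ∂_3, so H_2 = 0.

(K is a triangulation of the cylinder S^1 x I.)

H_0 ≅ Z,  H_1 ≅ Z,  H_2 = 0.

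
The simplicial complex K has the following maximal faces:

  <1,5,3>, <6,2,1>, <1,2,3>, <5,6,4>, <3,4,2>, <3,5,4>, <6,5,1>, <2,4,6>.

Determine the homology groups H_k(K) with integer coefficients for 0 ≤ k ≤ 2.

Fix the vertex order 1 < 2 < 3 < 4 < 5 < 6 and write every simplex with vertices in increasing order. Then dim K = 2 and the simplices of K are:

  0-simplices (6): [1], [2], [3], [4], [5], [6]
  1-simplices (12): [1,2], [1,3], [1,5], [1,6], [2,3], [2,4], [2,6], [3,4], [3,5], [4,5], [4,6], [5,6]
  2-simplices (8): [1,2,3], [1,2,6], [1,3,5], [1,5,6], [2,3,4], [2,4,6], [3,4,5], [4,5,6]

Hence C_0 ≅ Z^6, C_1 ≅ Z^12, C_2 ≅ Z^8.

The boundary map ∂_1: C_1 → C_0 is given by ∂[p,q] = [q] − [p]. For instance
  ∂[1,2] = [2] − [1].
As a 6×12 matrix over Z this has rank 5, with invariant factors (1,1,1,1,1).

The boundary map ∂_2: C_2 → C_1 acts by ∂[p,q,r] = [q,r] − [p,r] + [p,q]. For instance
  ∂[1,5,6] = [5,6] − [1,6] + [1,5],
  ∂[1,3,5] = [3,5] − [1,5] + [1,3].
This gives a 12×8 integer matrix of rank 7; reducing to Smith normal form yields diagonal entries (1,1,1,1,1,1,1).

From H_k ≅ ker(∂_k) / im(∂_{k+1}) we obtain:

  H_0: rank C_0 − rank ∂_1 = 6 − 5 = 1, and the invariant factors of ∂_1 are all 1, so H_0 ≅ Z.
  H_1: rank ker ∂_1 − rank ∂_2 = (12 − 5) − 7 = 0, and the invariant factors of ∂_2 are all 1, so H_1 ≅ 0.
  H_2: rank ker ∂_2 − rank ∂_3 = (8 − 7) − 0 = 1, and there is no ∂_3, so H_2 ≅ Z.

As a check, the Euler characteristic is 6 − 12 + 8 = 2, which agrees with 1 − 0 + 1 = 2.

H_0 = Z,  H_1 = 0,  H_2 = Z.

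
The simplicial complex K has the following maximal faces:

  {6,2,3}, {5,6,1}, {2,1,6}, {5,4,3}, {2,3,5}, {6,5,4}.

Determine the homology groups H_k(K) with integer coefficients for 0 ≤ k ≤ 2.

Take the total order 1 < 2 < 3 < 4 < 5 < 6 on the vertex set. Then K (dimension 2) consists of the simplices:

  0-simplices (6): [1], [2], [3], [4], [5], [6]
  1-simplices (12): [1,2], [1,5], [1,6], [2,3], [2,5], [2,6], [3,4], [3,5], [3,6], [4,5], [4,6], [5,6]
  2-simplices (6): [1,2,6], [1,5,6], [2,3,5], [2,3,6], [3,4,5], [4,5,6]

Hence C_0 ≅ Z^6, C_1 ≅ Z^12, C_2 ≅ Z^6.

Boundary ∂_1: C_1 → C_0 is given by ∂[p,q] = [q] − [p].
The 6×12 boundary matrix has rank 5 and Smith normal form diag(1,1,1,1,1).

∂_2: C_2 → C_1 maps a triangle to the signed sum of its edges. For instance
  ∂[3,4,5] = [4,5] − [3,5] + [3,4],
  ∂[1,5,6] = [5,6] − [1,6] + [1,5].
The 12×6 boundary matrix has rank 6 and Smith normal form diag(1,1,1,1,1,1).

From H_k ≅ ker(∂_k) / im(∂_{k+1}) we obtain:

  H_0: rank C_0 − rank ∂_1 = 6 − 5 = 1, and the invariant factors of ∂_1 are all 1, so H_0 ≅ Z.
  H_1: rank ker ∂_1 − rank ∂_2 = (12 − 5) − 6 = 1, and the invariant factors of ∂_2 are all 1, so H_1 ≅ Z.
  H_2: rank ker ∂_2 − rank ∂_3 = (6 − 6) − 0 = 0, and there is no ∂_3, so H_2 ≅ 0.

As a check, the Euler characteristic is 6 − 12 + 6 = 0, which agrees with 1 − 1 + 0 = 0.
(K is a triangulation of the cylinder S^1 x I.)

H_0 ≅ Z,  H_1 ≅ Z,  H_2 = 0.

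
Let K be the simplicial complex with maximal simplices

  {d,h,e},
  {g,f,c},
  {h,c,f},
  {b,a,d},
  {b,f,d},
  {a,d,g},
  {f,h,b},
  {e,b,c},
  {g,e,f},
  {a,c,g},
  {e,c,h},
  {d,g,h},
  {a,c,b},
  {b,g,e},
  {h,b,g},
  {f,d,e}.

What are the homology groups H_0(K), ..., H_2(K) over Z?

H_0 ≅ Z,  H_1 ≅ Z^2,  H_2 ≅ Z.

Order the vertices as a < b < c < d < e < f < g < h. Listing each simplex with vertices in this order, K has dimension 2 with simplices:

  0-simplices (8): a, b, c, d, e, f, g, h
  1-simplices (24): ab, ac, ad, ag, bc, bd, be, bf, bg, bh, ce, cf, cg, ch, de, df, dg, dh, ef, eg, eh, fg, fh, gh
  2-simplices (16): abc, abd, acg, adg, bce, bdf, beg, bfh, bgh, ceh, cfg, cfh, def, deh, dgh, efg

so the chain groups are C_0 ≅ Z^8, C_1 ≅ Z^24, C_2 ≅ Z^16.

∂_1: C_1 → C_0 is given by ∂[p,q] = [q] − [p].
The resulting 8×24 matrix has rank 7, and its Smith normal form has invariant factors (1,1,1,1,1,1,1).

Boundary ∂_2: C_2 → C_1 sends each 2-simplex [p,q,r] to [q,r] − [p,r] + [p,q]. For instance
  ∂abd = bd − ad + ab,
  ∂bfh = fh − bh + bf.
The resulting 24×16 matrix has rank 15, and its Smith normal form has invariant factors (1,1,1,1,1,1,1,1,1,1,1,1,1,1,1).

Computing H_k = (kernel of ∂_k) / (image of ∂_{k+1}):

  H_0: rank C_0 − rank ∂_1 = 8 − 7 = 1, and the invariant factors of ∂_1 are all 1, so H_0 ≅ Z.
  H_1: rank ker ∂_1 − rank ∂_2 = (24 − 7) − 15 = 2, and the invariant factors of ∂_2 are all 1, so H_1 ≅ Z^2.
  H_2: rank ker ∂_2 − rank ∂_3 = (16 − 15) − 0 = 1, and there is no ∂_3, so H_2 ≅ Z.

As a check, the Euler characteristic is 8 − 24 + 16 = 0, which agrees with 1 − 2 + 1 = 0.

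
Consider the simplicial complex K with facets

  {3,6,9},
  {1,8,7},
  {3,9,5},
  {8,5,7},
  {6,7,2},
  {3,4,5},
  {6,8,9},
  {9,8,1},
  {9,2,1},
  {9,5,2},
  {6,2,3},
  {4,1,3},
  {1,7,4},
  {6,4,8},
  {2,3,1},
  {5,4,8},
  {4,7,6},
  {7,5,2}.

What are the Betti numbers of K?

b_0 = 1, b_1 = 1, b_2 = 0.

We work with the vertex ordering 1 < 2 < 3 < 4 < 5 < 6 < 7 < 8 < 9. The simplices of K, each written with vertices in increasing order, are:

  0-simplices (9): [1], [2], [3], [4], [5], [6], [7], [8], [9]
  1-simplices (27): (27 of them)
  2-simplices (18): [1,2,3], [1,2,9], [1,3,4], [1,4,7], [1,7,8], [1,8,9], [2,3,6], [2,5,7], [2,5,9], [2,6,7], [3,4,5], [3,5,9], [3,6,9], [4,5,8], [4,6,7], [4,6,8], [5,7,8], [6,8,9]

giving chain groups C_0 ≅ Z^9, C_1 ≅ Z^27, C_2 ≅ Z^18.

The boundary map ∂_1: C_1 → C_0 maps an edge to its endpoints' difference, ∂[p,q] = q − p.
As a 9×27 matrix over Z this has rank 8, with invariant factors (1,1,1,1,1,1,1,1).

The boundary map ∂_2: C_2 → C_1 acts by ∂[p,q,r] = [q,r] − [p,r] + [p,q]. For instance
  ∂[3,5,9] = [5,9] − [3,9] + [3,5],
  ∂[1,7,8] = [7,8] − [1,8] + [1,7].
The resulting 27×18 matrix has rank 18, and its Smith normal form has invariant factors (1,1,1,1,1,1,1,1,1,1,1,1,1,1,1,1,1,2).

Now H_k = ker ∂_k / im ∂_{k+1}, so:

  H_0: rank C_0 − rank ∂_1 = 9 − 8 = 1, and the invariant factors of ∂_1 are all 1, so H_0 ≅ Z.
  H_1: rank ker ∂_1 − rank ∂_2 = (27 − 8) − 18 = 1, and ∂_2 has invariant factor 2 > 1, so H_1 ≅ Z ⊕ Z_2.
  H_2: rank ker ∂_2 − rank ∂_3 = (18 − 18) − 0 = 0, and there is no ∂_3, so H_2 ≅ 0.

As a check, the Euler characteristic is 9 − 27 + 18 = 0, which agrees with 1 − 1 + 0 = 0.

Hence the Betti numbers are b_0 = 1, b_1 = 1, b_2 = 0.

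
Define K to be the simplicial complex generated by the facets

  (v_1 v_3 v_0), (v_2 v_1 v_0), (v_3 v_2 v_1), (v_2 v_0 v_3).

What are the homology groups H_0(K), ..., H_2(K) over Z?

H_0 = Z,  H_1 = 0,  H_2 = Z.

We work with the vertex ordering v_0 < v_1 < v_2 < v_3. The simplices of K, each written with vertices in increasing order, are:

  0-simplices (4): [v_0], [v_1], [v_2], [v_3]
  1-simplices (6): [v_0,v_1], [v_0,v_2], [v_0,v_3], [v_1,v_2], [v_1,v_3], [v_2,v_3]
  2-simplices (4): [v_0,v_1,v_2], [v_0,v_1,v_3], [v_0,v_2,v_3], [v_1,v_2,v_3]

so the chain groups are C_0 ≅ Z^4, C_1 ≅ Z^6, C_2 ≅ Z^4.

Boundary ∂_1: C_1 → C_0 sends each edge [p,q] (with p < q) to q − p. For instance
  ∂[v_1,v_2] = [v_2] − [v_1].
The resulting 4×6 matrix has rank 3, and its Smith normal form has invariant factors (1,1,1).

Boundary ∂_2: C_2 → C_1 maps a triangle to the signed sum of its edges. For instance
  ∂[v_1,v_2,v_3] = [v_2,v_3] − [v_1,v_3] + [v_1,v_2],
  ∂[v_0,v_1,v_2] = [v_1,v_2] − [v_0,v_2] + [v_0,v_1].
The 6×4 boundary matrix has rank 3 and Smith normal form diag(1,1,1).

Now H_k = ker ∂_k / im ∂_{k+1}, so:

  H_0: rank C_0 − rank ∂_1 = 4 − 3 = 1, and the invariant factors of ∂_1 are all 1, so H_0 = Z.
  H_1: rank ker ∂_1 − rank ∂_2 = (6 − 3) − 3 = 0, and the invariant factors of ∂_2 are all 1, so H_1 = 0.
  H_2: rank ker ∂_2 − rank ∂_3 = (4 − 3) − 0 = 1, and there is no ∂_3, so H_2 = Z.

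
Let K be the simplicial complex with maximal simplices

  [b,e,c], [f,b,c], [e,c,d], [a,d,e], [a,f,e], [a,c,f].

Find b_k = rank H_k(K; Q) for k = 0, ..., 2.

Order the vertices as a < b < c < d < e < f. Listing each simplex with vertices in this order, K has dimension 2 with simplices:

  0-simplices (6): a, b, c, d, e, f
  1-simplices (12): ac, ad, ae, af, bc, be, bf, cd, ce, cf, de, ef
  2-simplices (6): acf, ade, aef, bce, bcf, cde

Hence C_0 ≅ Z^6, C_1 ≅ Z^12, C_2 ≅ Z^6.

The boundary map ∂_1: C_1 → C_0 maps an edge to its endpoints' difference, ∂[p,q] = q − p. For instance
  ∂bc = c − b.
The resulting 6×12 matrix has rank 5, and its Smith normal form has invariant factors (1,1,1,1,1).

Boundary ∂_2: C_2 → C_1 sends each 2-simplex [p,q,r] to [q,r] − [p,r] + [p,q]. For instance
  ∂aef = ef − af + ae,
  ∂acf = cf − af + ac.
The 12×6 boundary matrix has rank 6 and Smith normal form diag(1,1,1,1,1,1).

Now H_k = ker ∂_k / im ∂_{k+1}, so:

  H_0: rank C_0 − rank ∂_1 = 6 − 5 = 1, and the invariant factors of ∂_1 are all 1, so H_0 ≅ Z.
  H_1: rank ker ∂_1 − rank ∂_2 = (12 − 5) − 6 = 1, and the invariant factors of ∂_2 are all 1, so H_1 ≅ Z.
  H_2: rank ker ∂_2 − rank ∂_3 = (6 − 6) − 0 = 0, and there is no ∂_3, so H_2 ≅ 0.

(K is a triangulation of the cylinder S^1 x I.)

Hence the Betti numbers are b_0 = 1, b_1 = 1, b_2 = 0.

b_0 = 1, b_1 = 1, b_2 = 0.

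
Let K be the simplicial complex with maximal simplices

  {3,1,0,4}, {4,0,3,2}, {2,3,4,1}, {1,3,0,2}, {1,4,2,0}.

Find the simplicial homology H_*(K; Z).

Order the vertices as 0 < 1 < 2 < 3 < 4. Listing each simplex with vertices in this order, K has dimension 3 with simplices:

  0-simplices (5): [0], [1], [2], [3], [4]
  1-simplices (10): [0,1], [0,2], [0,3], [0,4], [1,2], [1,3], [1,4], [2,3], [2,4], [3,4]
  2-simplices (10): [0,1,2], [0,1,3], [0,1,4], [0,2,3], [0,2,4], [0,3,4], [1,2,3], [1,2,4], [1,3,4], [2,3,4]
  3-simplices (5): [0,1,2,3], [0,1,2,4], [0,1,3,4], [0,2,3,4], [1,2,3,4]

so the chain groups are C_0 ≅ Z^5, C_1 ≅ Z^10, C_2 ≅ Z^10, C_3 ≅ Z^5.

∂_1: C_1 → C_0 is given by ∂[p,q] = [q] − [p]. For instance
  ∂[2,3] = [3] − [2].
As a 5×10 matrix over Z this has rank 4, with invariant factors (1,1,1,1).

The boundary map ∂_2: C_2 → C_1 sends each 2-simplex [p,q,r] to [q,r] − [p,r] + [p,q]. For instance
  ∂[0,3,4] = [3,4] − [0,4] + [0,3],
  ∂[0,1,3] = [1,3] − [0,3] + [0,1].
The 10×10 boundary matrix has rank 6 and Smith normal form diag(1,1,1,1,1,1).

The boundary map ∂_3: C_3 → C_2 sends each 3-simplex σ to the alternating sum Σ_i (−1)^i (σ with its i-th vertex removed). For instance
  ∂[0,1,3,4] = [1,3,4] − [0,3,4] + [0,1,4] − [0,1,3],
  ∂[0,1,2,4] = [1,2,4] − [0,2,4] + [0,1,4] − [0,1,2].
This gives a 10×5 integer matrix of rank 4; reducing to Smith normal form yields diagonal entries (1,1,1,1).

Computing H_k = (kernel of ∂_k) / (image of ∂_{k+1}):

  H_0: rank C_0 − rank ∂_1 = 5 − 4 = 1, and the invariant factors of ∂_1 are all 1, so H_0 ≅ Z.
  H_1: rank ker ∂_1 − rank ∂_2 = (10 − 4) − 6 = 0, and the invariant factors of ∂_2 are all 1, so H_1 ≅ 0.
  H_2: rank ker ∂_2 − rank ∂_3 = (10 − 6) − 4 = 0, and the invariant factors of ∂_3 are all 1, so H_2 ≅ 0.
  H_3: rank ker ∂_3 − rank ∂_4 = (5 − 4) − 0 = 1, and there is no ∂_4, so H_3 ≅ Z.

As a check, the Euler characteristic is 5 − 10 + 10 − 5 = 0, which agrees with 1 − 0 + 0 − 1 = 0.
(K is a triangulation of the 3-sphere S^3.)

H_0 = Z,  H_1 = 0,  H_2 = 0,  H_3 = Z.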